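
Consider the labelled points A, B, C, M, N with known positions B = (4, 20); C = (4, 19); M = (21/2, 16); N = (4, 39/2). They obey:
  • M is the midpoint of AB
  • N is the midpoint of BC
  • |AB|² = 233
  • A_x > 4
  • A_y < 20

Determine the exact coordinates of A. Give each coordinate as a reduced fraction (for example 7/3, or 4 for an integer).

1. A_x = 17  [A = 2·M−B = 2·(21/2, 16)−(4, 20)]
2. A_y = 12  [A = 2·M−B = 2·(21/2, 16)−(4, 20)]
   so A = (17, 12)

A = (17, 12)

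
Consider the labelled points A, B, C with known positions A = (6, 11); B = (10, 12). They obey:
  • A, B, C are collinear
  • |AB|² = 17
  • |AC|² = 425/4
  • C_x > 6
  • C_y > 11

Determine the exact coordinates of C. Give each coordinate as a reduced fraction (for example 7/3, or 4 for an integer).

C = (16, 27/2)

1. C_x = 16  [[A, B, C are collinear ⇒ -1x+4y-38=0] ∩ [|C−(6, 11)|²=425/4]]
2. C_y = 27/2  [[A, B, C are collinear ⇒ -1x+4y-38=0] ∩ [|C−(6, 11)|²=425/4]]
   so C = (16, 27/2)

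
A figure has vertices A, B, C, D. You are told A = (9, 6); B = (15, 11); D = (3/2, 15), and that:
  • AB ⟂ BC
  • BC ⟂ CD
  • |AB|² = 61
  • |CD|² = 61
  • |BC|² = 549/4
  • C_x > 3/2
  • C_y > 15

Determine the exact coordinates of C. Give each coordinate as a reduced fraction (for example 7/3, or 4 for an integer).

C = (15/2, 20)

1. C_x = 15/2  [[AB ⟂ BC ⇒ 6x+5y-145=0] ∩ [|C−(3/2, 15)|²=61]]
2. C_y = 20  [[AB ⟂ BC ⇒ 6x+5y-145=0] ∩ [|C−(3/2, 15)|²=61]]
   so C = (15/2, 20)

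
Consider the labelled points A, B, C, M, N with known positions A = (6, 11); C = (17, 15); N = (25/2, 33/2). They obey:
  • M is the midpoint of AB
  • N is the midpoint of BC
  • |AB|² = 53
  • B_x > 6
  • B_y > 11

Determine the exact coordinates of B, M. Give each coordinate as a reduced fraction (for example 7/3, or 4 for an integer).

B = (8, 18)
M = (7, 29/2)

1. B_x = 8  [B = 2·N−C = 2·(25/2, 33/2)−(17, 15)]
2. B_y = 18  [B = 2·N−C = 2·(25/2, 33/2)−(17, 15)]
   so B = (8, 18)
3. M_x = 7  [2·M = A+B = (6, 11)+(8, 18)]
4. M_y = 29/2  [2·M = A+B = (6, 11)+(8, 18)]
   so M = (7, 29/2)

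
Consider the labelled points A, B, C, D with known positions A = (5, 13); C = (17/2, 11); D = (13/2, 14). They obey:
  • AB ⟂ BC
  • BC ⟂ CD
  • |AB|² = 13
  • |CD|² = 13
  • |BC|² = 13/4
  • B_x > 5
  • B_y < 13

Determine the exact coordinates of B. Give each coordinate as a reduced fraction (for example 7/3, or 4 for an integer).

B = (7, 10)

1. B_x = 7  [[BC ⟂ CD ⇒ 2x-3y+16=0] ∩ [|B−(5, 13)|²=13]]
2. B_y = 10  [[BC ⟂ CD ⇒ 2x-3y+16=0] ∩ [|B−(5, 13)|²=13]]
   so B = (7, 10)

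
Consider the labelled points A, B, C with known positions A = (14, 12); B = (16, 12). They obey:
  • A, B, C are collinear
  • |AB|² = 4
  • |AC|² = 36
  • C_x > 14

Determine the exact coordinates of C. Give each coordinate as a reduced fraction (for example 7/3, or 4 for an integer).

1. C_x = 20  [[A, B, C are collinear ⇒ 2y-24=0] ∩ [|C−(14, 12)|²=36]]
2. C_y = 12  [[A, B, C are collinear ⇒ 2y-24=0] ∩ [|C−(14, 12)|²=36]]
   so C = (20, 12)

C = (20, 12)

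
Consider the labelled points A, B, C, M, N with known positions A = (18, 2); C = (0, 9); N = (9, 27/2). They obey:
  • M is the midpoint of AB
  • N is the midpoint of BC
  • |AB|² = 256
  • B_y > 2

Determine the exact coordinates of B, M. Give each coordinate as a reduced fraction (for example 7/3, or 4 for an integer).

B = (18, 18)
M = (18, 10)

1. B_x = 18  [B = 2·N−C = 2·(9, 27/2)−(0, 9)]
2. B_y = 18  [B = 2·N−C = 2·(9, 27/2)−(0, 9)]
   so B = (18, 18)
3. M_x = 18  [2·M = A+B = (18, 2)+(18, 18)]
4. M_y = 10  [2·M = A+B = (18, 2)+(18, 18)]
   so M = (18, 10)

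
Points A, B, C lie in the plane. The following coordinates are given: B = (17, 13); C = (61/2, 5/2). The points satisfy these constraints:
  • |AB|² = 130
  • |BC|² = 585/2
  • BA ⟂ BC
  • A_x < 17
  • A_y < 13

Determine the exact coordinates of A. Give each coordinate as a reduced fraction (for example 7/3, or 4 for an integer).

1. A_x = 10  [[BA ⟂ BC ⇒ 27/2x-21/2y-93=0] ∩ [|A−(17, 13)|²=130]]
2. A_y = 4  [[BA ⟂ BC ⇒ 27/2x-21/2y-93=0] ∩ [|A−(17, 13)|²=130]]
   so A = (10, 4)

A = (10, 4)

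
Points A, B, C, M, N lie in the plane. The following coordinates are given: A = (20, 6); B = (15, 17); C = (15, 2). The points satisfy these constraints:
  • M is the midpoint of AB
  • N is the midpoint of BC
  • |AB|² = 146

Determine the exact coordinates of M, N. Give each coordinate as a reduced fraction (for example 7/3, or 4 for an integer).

1. M_x = 35/2  [2·M = A+B = (20, 6)+(15, 17)]
2. M_y = 23/2  [2·M = A+B = (20, 6)+(15, 17)]
   so M = (35/2, 23/2)
3. N_x = 15  [2·N = B+C = (15, 17)+(15, 2)]
4. N_y = 19/2  [2·N = B+C = (15, 17)+(15, 2)]
   so N = (15, 19/2)

M = (35/2, 23/2)
N = (15, 19/2)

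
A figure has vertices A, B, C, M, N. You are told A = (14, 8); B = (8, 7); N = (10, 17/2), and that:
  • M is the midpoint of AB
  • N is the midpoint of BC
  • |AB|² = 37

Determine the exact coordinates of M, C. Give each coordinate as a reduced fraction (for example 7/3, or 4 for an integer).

1. M_x = 11  [2·M = A+B = (14, 8)+(8, 7)]
2. M_y = 15/2  [2·M = A+B = (14, 8)+(8, 7)]
   so M = (11, 15/2)
3. C_x = 12  [C = 2·N−B = 2·(10, 17/2)−(8, 7)]
4. C_y = 10  [C = 2·N−B = 2·(10, 17/2)−(8, 7)]
   so C = (12, 10)

M = (11, 15/2)
C = (12, 10)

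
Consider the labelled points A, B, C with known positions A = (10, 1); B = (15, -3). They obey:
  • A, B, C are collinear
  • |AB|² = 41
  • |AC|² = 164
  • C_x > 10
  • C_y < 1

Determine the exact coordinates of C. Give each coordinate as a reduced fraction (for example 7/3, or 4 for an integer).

1. C_x = 20  [[A, B, C are collinear ⇒ 4x+5y-45=0] ∩ [|C−(10, 1)|²=164]]
2. C_y = -7  [[A, B, C are collinear ⇒ 4x+5y-45=0] ∩ [|C−(10, 1)|²=164]]
   so C = (20, -7)

C = (20, -7)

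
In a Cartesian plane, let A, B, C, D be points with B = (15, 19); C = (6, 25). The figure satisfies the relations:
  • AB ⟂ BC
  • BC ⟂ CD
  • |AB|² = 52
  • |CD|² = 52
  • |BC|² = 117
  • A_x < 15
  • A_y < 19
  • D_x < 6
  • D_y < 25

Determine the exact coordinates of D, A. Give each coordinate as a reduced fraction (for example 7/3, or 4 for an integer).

D = (2, 19)
A = (11, 13)

1. D_x = 2  [[BC ⟂ CD ⇒ -9x+6y-96=0] ∩ [|D−(6, 25)|²=52]]
2. D_y = 19  [[BC ⟂ CD ⇒ -9x+6y-96=0] ∩ [|D−(6, 25)|²=52]]
   so D = (2, 19)
3. A_x = 11  [[AB ⟂ BC ⇒ 9x-6y-21=0] ∩ [|A−(15, 19)|²=52]]
4. A_y = 13  [[AB ⟂ BC ⇒ 9x-6y-21=0] ∩ [|A−(15, 19)|²=52]]
   so A = (11, 13)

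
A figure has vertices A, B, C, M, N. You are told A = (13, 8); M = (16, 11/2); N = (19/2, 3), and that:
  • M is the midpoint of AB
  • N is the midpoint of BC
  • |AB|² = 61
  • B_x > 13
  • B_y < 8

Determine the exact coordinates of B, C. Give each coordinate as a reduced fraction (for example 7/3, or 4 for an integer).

1. B_x = 19  [B = 2·M−A = 2·(16, 11/2)−(13, 8)]
2. B_y = 3  [B = 2·M−A = 2·(16, 11/2)−(13, 8)]
   so B = (19, 3)
3. C_x = 0  [C = 2·N−B = 2·(19/2, 3)−(19, 3)]
4. C_y = 3  [C = 2·N−B = 2·(19/2, 3)−(19, 3)]
   so C = (0, 3)

B = (19, 3)
C = (0, 3)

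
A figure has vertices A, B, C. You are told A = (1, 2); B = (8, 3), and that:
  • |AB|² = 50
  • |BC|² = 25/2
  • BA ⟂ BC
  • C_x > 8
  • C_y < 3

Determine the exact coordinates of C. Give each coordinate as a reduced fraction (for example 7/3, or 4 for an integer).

1. C_x = 17/2  [[BA ⟂ BC ⇒ -7x-1y+59=0] ∩ [|C−(8, 3)|²=25/2]]
2. C_y = -1/2  [[BA ⟂ BC ⇒ -7x-1y+59=0] ∩ [|C−(8, 3)|²=25/2]]
   so C = (17/2, -1/2)

C = (17/2, -1/2)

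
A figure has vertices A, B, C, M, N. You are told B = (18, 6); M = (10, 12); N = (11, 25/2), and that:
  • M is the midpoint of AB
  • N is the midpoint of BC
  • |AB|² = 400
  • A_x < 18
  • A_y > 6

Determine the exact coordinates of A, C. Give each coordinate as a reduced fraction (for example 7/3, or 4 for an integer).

1. A_x = 2  [A = 2·M−B = 2·(10, 12)−(18, 6)]
2. A_y = 18  [A = 2·M−B = 2·(10, 12)−(18, 6)]
   so A = (2, 18)
3. C_x = 4  [C = 2·N−B = 2·(11, 25/2)−(18, 6)]
4. C_y = 19  [C = 2·N−B = 2·(11, 25/2)−(18, 6)]
   so C = (4, 19)

A = (2, 18)
C = (4, 19)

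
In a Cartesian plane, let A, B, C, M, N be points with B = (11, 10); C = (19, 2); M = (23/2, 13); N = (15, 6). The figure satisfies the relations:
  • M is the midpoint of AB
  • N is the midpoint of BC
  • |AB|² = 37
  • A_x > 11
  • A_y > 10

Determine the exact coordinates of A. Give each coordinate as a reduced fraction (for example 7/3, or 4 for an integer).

1. A_x = 12  [A = 2·M−B = 2·(23/2, 13)−(11, 10)]
2. A_y = 16  [A = 2·M−B = 2·(23/2, 13)−(11, 10)]
   so A = (12, 16)

A = (12, 16)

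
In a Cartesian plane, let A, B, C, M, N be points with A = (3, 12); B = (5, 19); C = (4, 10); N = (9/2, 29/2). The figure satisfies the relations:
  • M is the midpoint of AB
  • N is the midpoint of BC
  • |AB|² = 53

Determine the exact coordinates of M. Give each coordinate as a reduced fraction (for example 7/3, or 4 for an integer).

M = (4, 31/2)

1. M_x = 4  [2·M = A+B = (3, 12)+(5, 19)]
2. M_y = 31/2  [2·M = A+B = (3, 12)+(5, 19)]
   so M = (4, 31/2)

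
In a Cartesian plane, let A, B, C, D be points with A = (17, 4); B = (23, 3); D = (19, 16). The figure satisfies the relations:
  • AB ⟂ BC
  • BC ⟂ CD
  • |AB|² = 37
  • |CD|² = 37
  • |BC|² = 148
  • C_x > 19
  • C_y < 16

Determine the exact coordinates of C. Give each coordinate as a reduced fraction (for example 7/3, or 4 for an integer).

1. C_x = 25  [[AB ⟂ BC ⇒ 6x-1y-135=0] ∩ [|C−(19, 16)|²=37]]
2. C_y = 15  [[AB ⟂ BC ⇒ 6x-1y-135=0] ∩ [|C−(19, 16)|²=37]]
   so C = (25, 15)

C = (25, 15)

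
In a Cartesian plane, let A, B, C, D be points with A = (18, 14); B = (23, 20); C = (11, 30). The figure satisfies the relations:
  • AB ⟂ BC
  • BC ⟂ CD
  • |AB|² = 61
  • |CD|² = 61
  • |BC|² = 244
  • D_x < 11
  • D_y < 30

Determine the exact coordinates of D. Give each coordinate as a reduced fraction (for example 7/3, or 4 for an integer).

1. D_x = 6  [[BC ⟂ CD ⇒ -12x+10y-168=0] ∩ [|D−(11, 30)|²=61]]
2. D_y = 24  [[BC ⟂ CD ⇒ -12x+10y-168=0] ∩ [|D−(11, 30)|²=61]]
   so D = (6, 24)

D = (6, 24)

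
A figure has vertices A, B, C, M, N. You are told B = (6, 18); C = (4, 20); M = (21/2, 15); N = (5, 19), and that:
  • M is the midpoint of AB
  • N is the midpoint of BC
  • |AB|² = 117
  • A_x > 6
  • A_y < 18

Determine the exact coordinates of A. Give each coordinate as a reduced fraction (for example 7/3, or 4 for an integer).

A = (15, 12)

1. A_x = 15  [A = 2·M−B = 2·(21/2, 15)−(6, 18)]
2. A_y = 12  [A = 2·M−B = 2·(21/2, 15)−(6, 18)]
   so A = (15, 12)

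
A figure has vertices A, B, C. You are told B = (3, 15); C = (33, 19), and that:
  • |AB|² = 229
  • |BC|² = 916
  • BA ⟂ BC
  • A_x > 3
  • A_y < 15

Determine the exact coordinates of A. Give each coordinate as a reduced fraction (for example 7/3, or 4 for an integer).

A = (5, 0)

1. A_x = 5  [[BA ⟂ BC ⇒ 30x+4y-150=0] ∩ [|A−(3, 15)|²=229]]
2. A_y = 0  [[BA ⟂ BC ⇒ 30x+4y-150=0] ∩ [|A−(3, 15)|²=229]]
   so A = (5, 0)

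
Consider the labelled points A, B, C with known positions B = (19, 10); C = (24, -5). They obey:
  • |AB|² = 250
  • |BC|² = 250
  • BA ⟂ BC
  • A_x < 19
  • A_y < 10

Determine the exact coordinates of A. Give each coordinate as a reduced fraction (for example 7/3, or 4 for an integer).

A = (4, 5)

1. A_x = 4  [[BA ⟂ BC ⇒ 5x-15y+55=0] ∩ [|A−(19, 10)|²=250]]
2. A_y = 5  [[BA ⟂ BC ⇒ 5x-15y+55=0] ∩ [|A−(19, 10)|²=250]]
   so A = (4, 5)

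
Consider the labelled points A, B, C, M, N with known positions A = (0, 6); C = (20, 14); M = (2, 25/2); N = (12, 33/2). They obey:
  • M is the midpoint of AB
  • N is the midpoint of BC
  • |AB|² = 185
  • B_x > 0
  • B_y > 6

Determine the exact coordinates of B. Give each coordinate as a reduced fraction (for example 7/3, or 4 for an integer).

B = (4, 19)

1. B_x = 4  [B = 2·M−A = 2·(2, 25/2)−(0, 6)]
2. B_y = 19  [B = 2·M−A = 2·(2, 25/2)−(0, 6)]
   so B = (4, 19)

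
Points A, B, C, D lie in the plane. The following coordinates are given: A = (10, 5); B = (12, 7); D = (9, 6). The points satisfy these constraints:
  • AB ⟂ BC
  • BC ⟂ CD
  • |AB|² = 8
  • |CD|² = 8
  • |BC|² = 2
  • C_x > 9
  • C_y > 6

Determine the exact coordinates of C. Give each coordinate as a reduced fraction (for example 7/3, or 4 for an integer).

1. C_x = 11  [[AB ⟂ BC ⇒ 2x+2y-38=0] ∩ [|C−(9, 6)|²=8]]
2. C_y = 8  [[AB ⟂ BC ⇒ 2x+2y-38=0] ∩ [|C−(9, 6)|²=8]]
   so C = (11, 8)

C = (11, 8)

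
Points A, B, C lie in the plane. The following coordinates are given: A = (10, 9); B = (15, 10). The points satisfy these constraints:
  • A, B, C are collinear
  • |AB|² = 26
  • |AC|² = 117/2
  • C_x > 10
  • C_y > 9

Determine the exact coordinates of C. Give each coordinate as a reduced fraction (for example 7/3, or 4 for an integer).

1. C_x = 35/2  [[A, B, C are collinear ⇒ -1x+5y-35=0] ∩ [|C−(10, 9)|²=117/2]]
2. C_y = 21/2  [[A, B, C are collinear ⇒ -1x+5y-35=0] ∩ [|C−(10, 9)|²=117/2]]
   so C = (35/2, 21/2)

C = (35/2, 21/2)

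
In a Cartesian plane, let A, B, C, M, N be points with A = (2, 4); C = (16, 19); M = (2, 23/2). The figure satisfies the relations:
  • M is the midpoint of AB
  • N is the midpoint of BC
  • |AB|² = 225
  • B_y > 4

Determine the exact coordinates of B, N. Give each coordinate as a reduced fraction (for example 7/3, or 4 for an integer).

1. B_x = 2  [B = 2·M−A = 2·(2, 23/2)−(2, 4)]
2. B_y = 19  [B = 2·M−A = 2·(2, 23/2)−(2, 4)]
   so B = (2, 19)
3. N_x = 9  [2·N = B+C = (2, 19)+(16, 19)]
4. N_y = 19  [2·N = B+C = (2, 19)+(16, 19)]
   so N = (9, 19)

B = (2, 19)
N = (9, 19)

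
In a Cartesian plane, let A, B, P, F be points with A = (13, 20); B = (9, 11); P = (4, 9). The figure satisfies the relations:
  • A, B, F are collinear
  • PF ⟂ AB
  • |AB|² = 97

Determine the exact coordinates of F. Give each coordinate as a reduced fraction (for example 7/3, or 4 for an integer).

1. F_x = 721/97  [[A, B, F are collinear ⇒ 9x-4y-37=0] ∩ [PF ⟂ AB ⇒ -4x-9y+97=0]]
2. F_y = 725/97  [[A, B, F are collinear ⇒ 9x-4y-37=0] ∩ [PF ⟂ AB ⇒ -4x-9y+97=0]]
   so F = (721/97, 725/97)

F = (721/97, 725/97)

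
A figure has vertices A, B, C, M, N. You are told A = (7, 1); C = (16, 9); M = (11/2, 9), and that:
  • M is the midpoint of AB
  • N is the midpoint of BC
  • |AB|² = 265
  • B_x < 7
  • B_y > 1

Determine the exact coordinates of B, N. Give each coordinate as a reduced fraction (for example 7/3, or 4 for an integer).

1. B_x = 4  [B = 2·M−A = 2·(11/2, 9)−(7, 1)]
2. B_y = 17  [B = 2·M−A = 2·(11/2, 9)−(7, 1)]
   so B = (4, 17)
3. N_x = 10  [2·N = B+C = (4, 17)+(16, 9)]
4. N_y = 13  [2·N = B+C = (4, 17)+(16, 9)]
   so N = (10, 13)

B = (4, 17)
N = (10, 13)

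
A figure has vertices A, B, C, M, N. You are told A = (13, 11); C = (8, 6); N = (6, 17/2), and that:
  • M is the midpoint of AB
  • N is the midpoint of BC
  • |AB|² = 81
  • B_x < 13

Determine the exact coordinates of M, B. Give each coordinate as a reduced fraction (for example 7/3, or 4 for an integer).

M = (17/2, 11)
B = (4, 11)

1. B_x = 4  [B = 2·N−C = 2·(6, 17/2)−(8, 6)]
2. B_y = 11  [B = 2·N−C = 2·(6, 17/2)−(8, 6)]
   so B = (4, 11)
3. M_x = 17/2  [2·M = A+B = (13, 11)+(4, 11)]
4. M_y = 11  [2·M = A+B = (13, 11)+(4, 11)]
   so M = (17/2, 11)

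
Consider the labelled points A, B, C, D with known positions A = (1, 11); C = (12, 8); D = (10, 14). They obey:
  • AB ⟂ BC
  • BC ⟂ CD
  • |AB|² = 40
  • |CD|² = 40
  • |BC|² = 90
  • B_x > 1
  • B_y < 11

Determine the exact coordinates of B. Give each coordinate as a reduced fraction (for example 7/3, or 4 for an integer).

B = (3, 5)

1. B_x = 3  [[BC ⟂ CD ⇒ 2x-6y+24=0] ∩ [|B−(1, 11)|²=40]]
2. B_y = 5  [[BC ⟂ CD ⇒ 2x-6y+24=0] ∩ [|B−(1, 11)|²=40]]
   so B = (3, 5)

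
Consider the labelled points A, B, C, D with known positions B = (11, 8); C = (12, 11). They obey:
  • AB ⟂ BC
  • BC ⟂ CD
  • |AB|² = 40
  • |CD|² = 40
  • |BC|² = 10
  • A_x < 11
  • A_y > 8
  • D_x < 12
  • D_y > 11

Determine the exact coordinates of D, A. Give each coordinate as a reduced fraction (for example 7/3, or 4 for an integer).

D = (6, 13)
A = (5, 10)

1. D_x = 6  [[BC ⟂ CD ⇒ 1x+3y-45=0] ∩ [|D−(12, 11)|²=40]]
2. D_y = 13  [[BC ⟂ CD ⇒ 1x+3y-45=0] ∩ [|D−(12, 11)|²=40]]
   so D = (6, 13)
3. A_x = 5  [[AB ⟂ BC ⇒ -1x-3y+35=0] ∩ [|A−(11, 8)|²=40]]
4. A_y = 10  [[AB ⟂ BC ⇒ -1x-3y+35=0] ∩ [|A−(11, 8)|²=40]]
   so A = (5, 10)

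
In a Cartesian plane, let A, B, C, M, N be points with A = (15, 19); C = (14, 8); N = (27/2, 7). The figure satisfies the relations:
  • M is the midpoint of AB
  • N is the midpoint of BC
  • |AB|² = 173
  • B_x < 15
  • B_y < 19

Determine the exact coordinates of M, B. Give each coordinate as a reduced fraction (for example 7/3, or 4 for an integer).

1. B_x = 13  [B = 2·N−C = 2·(27/2, 7)−(14, 8)]
2. B_y = 6  [B = 2·N−C = 2·(27/2, 7)−(14, 8)]
   so B = (13, 6)
3. M_x = 14  [2·M = A+B = (15, 19)+(13, 6)]
4. M_y = 25/2  [2·M = A+B = (15, 19)+(13, 6)]
   so M = (14, 25/2)

M = (14, 25/2)
B = (13, 6)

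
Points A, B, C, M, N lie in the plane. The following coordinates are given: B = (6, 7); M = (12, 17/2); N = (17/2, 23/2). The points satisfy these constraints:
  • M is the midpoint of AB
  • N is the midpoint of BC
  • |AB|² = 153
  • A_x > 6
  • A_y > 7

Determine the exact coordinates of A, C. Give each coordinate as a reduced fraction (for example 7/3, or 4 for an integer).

1. A_x = 18  [A = 2·M−B = 2·(12, 17/2)−(6, 7)]
2. A_y = 10  [A = 2·M−B = 2·(12, 17/2)−(6, 7)]
   so A = (18, 10)
3. C_x = 11  [C = 2·N−B = 2·(17/2, 23/2)−(6, 7)]
4. C_y = 16  [C = 2·N−B = 2·(17/2, 23/2)−(6, 7)]
   so C = (11, 16)

A = (18, 10)
C = (11, 16)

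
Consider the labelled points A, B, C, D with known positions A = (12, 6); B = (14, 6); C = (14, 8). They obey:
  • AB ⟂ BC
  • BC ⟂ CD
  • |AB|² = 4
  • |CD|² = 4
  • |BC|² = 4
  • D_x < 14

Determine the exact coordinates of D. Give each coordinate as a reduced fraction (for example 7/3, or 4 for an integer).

1. D_x = 12  [[BC ⟂ CD ⇒ 2y-16=0] ∩ [|D−(14, 8)|²=4]]
2. D_y = 8  [[BC ⟂ CD ⇒ 2y-16=0] ∩ [|D−(14, 8)|²=4]]
   so D = (12, 8)

D = (12, 8)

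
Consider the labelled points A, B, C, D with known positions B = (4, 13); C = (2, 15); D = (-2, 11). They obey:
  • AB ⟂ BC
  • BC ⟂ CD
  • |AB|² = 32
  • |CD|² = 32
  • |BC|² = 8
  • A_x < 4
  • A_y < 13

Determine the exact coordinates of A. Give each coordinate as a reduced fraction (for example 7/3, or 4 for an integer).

A = (0, 9)

1. A_x = 0  [[AB ⟂ BC ⇒ 2x-2y+18=0] ∩ [|A−(4, 13)|²=32]]
2. A_y = 9  [[AB ⟂ BC ⇒ 2x-2y+18=0] ∩ [|A−(4, 13)|²=32]]
   so A = (0, 9)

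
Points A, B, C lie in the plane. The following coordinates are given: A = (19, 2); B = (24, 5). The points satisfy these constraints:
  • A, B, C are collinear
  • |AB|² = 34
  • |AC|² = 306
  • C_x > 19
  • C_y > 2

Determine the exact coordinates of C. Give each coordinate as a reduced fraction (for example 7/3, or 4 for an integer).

1. C_x = 34  [[A, B, C are collinear ⇒ -3x+5y+47=0] ∩ [|C−(19, 2)|²=306]]
2. C_y = 11  [[A, B, C are collinear ⇒ -3x+5y+47=0] ∩ [|C−(19, 2)|²=306]]
   so C = (34, 11)

C = (34, 11)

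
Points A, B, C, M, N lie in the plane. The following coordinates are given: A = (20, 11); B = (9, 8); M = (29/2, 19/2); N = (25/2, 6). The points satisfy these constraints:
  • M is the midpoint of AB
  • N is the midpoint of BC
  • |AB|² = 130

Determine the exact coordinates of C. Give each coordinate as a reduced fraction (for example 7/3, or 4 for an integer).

C = (16, 4)

1. C_x = 16  [C = 2·N−B = 2·(25/2, 6)−(9, 8)]
2. C_y = 4  [C = 2·N−B = 2·(25/2, 6)−(9, 8)]
   so C = (16, 4)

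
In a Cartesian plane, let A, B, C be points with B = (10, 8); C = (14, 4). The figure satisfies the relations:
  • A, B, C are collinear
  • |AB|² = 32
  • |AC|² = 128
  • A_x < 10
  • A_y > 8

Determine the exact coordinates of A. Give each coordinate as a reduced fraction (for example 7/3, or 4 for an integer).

1. A_x = 6  [[A, B, C are collinear ⇒ 4x+4y-72=0] ∩ [|A−(10, 8)|²=32]]
2. A_y = 12  [[A, B, C are collinear ⇒ 4x+4y-72=0] ∩ [|A−(10, 8)|²=32]]
   so A = (6, 12)

A = (6, 12)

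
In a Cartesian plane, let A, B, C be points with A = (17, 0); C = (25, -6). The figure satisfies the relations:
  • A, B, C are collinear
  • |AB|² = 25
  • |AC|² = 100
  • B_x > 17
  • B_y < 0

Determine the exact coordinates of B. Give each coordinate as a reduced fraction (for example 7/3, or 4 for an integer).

1. B_x = 21  [[A, B, C are collinear ⇒ -6x-8y+102=0] ∩ [|B−(17, 0)|²=25]]
2. B_y = -3  [[A, B, C are collinear ⇒ -6x-8y+102=0] ∩ [|B−(17, 0)|²=25]]
   so B = (21, -3)

B = (21, -3)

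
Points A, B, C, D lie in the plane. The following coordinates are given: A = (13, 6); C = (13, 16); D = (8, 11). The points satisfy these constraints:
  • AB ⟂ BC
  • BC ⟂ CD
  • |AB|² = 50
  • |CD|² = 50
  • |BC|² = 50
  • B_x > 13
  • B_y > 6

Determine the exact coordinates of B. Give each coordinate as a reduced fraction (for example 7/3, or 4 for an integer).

1. B_x = 18  [[BC ⟂ CD ⇒ 5x+5y-145=0] ∩ [|B−(13, 6)|²=50]]
2. B_y = 11  [[BC ⟂ CD ⇒ 5x+5y-145=0] ∩ [|B−(13, 6)|²=50]]
   so B = (18, 11)

B = (18, 11)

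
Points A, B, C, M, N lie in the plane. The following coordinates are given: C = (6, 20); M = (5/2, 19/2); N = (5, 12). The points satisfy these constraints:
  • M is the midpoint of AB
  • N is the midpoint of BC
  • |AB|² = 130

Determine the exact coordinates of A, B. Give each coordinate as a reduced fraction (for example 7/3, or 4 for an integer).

1. B_x = 4  [B = 2·N−C = 2·(5, 12)−(6, 20)]
2. B_y = 4  [B = 2·N−C = 2·(5, 12)−(6, 20)]
   so B = (4, 4)
3. A_x = 1  [A = 2·M−B = 2·(5/2, 19/2)−(4, 4)]
4. A_y = 15  [A = 2·M−B = 2·(5/2, 19/2)−(4, 4)]
   so A = (1, 15)

A = (1, 15)
B = (4, 4)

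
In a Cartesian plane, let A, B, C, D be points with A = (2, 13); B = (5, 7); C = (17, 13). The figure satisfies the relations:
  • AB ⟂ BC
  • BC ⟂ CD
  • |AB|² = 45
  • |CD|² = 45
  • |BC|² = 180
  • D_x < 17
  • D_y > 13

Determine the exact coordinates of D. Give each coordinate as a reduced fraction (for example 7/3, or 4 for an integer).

D = (14, 19)

1. D_x = 14  [[BC ⟂ CD ⇒ 12x+6y-282=0] ∩ [|D−(17, 13)|²=45]]
2. D_y = 19  [[BC ⟂ CD ⇒ 12x+6y-282=0] ∩ [|D−(17, 13)|²=45]]
   so D = (14, 19)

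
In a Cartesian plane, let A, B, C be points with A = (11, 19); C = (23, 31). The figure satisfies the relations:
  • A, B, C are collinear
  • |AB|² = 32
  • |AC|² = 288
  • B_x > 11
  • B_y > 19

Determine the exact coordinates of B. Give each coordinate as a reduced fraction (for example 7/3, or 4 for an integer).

B = (15, 23)

1. B_x = 15  [[A, B, C are collinear ⇒ 12x-12y+96=0] ∩ [|B−(11, 19)|²=32]]
2. B_y = 23  [[A, B, C are collinear ⇒ 12x-12y+96=0] ∩ [|B−(11, 19)|²=32]]
   so B = (15, 23)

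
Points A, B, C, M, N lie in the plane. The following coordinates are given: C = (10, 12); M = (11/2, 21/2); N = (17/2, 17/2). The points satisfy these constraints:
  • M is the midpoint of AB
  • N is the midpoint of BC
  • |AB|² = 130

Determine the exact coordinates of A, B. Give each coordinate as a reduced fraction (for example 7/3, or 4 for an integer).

1. B_x = 7  [B = 2·N−C = 2·(17/2, 17/2)−(10, 12)]
2. B_y = 5  [B = 2·N−C = 2·(17/2, 17/2)−(10, 12)]
   so B = (7, 5)
3. A_x = 4  [A = 2·M−B = 2·(11/2, 21/2)−(7, 5)]
4. A_y = 16  [A = 2·M−B = 2·(11/2, 21/2)−(7, 5)]
   so A = (4, 16)

A = (4, 16)
B = (7, 5)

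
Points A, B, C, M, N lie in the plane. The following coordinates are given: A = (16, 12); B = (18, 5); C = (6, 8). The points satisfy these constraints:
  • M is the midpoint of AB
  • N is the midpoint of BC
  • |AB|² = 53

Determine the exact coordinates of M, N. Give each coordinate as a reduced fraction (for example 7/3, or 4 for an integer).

M = (17, 17/2)
N = (12, 13/2)

1. M_x = 17  [2·M = A+B = (16, 12)+(18, 5)]
2. M_y = 17/2  [2·M = A+B = (16, 12)+(18, 5)]
   so M = (17, 17/2)
3. N_x = 12  [2·N = B+C = (18, 5)+(6, 8)]
4. N_y = 13/2  [2·N = B+C = (18, 5)+(6, 8)]
   so N = (12, 13/2)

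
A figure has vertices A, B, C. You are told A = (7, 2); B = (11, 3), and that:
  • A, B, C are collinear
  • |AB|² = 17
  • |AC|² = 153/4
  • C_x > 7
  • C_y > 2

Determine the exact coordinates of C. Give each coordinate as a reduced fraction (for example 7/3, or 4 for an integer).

1. C_x = 13  [[A, B, C are collinear ⇒ -1x+4y-1=0] ∩ [|C−(7, 2)|²=153/4]]
2. C_y = 7/2  [[A, B, C are collinear ⇒ -1x+4y-1=0] ∩ [|C−(7, 2)|²=153/4]]
   so C = (13, 7/2)

C = (13, 7/2)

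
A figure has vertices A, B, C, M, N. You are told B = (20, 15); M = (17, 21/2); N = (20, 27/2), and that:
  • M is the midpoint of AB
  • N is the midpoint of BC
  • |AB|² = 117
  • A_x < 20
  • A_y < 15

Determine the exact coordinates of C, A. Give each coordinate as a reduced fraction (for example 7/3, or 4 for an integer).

C = (20, 12)
A = (14, 6)

1. A_x = 14  [A = 2·M−B = 2·(17, 21/2)−(20, 15)]
2. A_y = 6  [A = 2·M−B = 2·(17, 21/2)−(20, 15)]
   so A = (14, 6)
3. C_x = 20  [C = 2·N−B = 2·(20, 27/2)−(20, 15)]
4. C_y = 12  [C = 2·N−B = 2·(20, 27/2)−(20, 15)]
   so C = (20, 12)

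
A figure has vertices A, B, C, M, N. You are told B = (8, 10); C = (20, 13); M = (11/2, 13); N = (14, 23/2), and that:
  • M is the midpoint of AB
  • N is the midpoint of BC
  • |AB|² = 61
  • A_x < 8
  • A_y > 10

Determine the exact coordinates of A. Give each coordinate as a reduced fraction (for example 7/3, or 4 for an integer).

A = (3, 16)

1. A_x = 3  [A = 2·M−B = 2·(11/2, 13)−(8, 10)]
2. A_y = 16  [A = 2·M−B = 2·(11/2, 13)−(8, 10)]
   so A = (3, 16)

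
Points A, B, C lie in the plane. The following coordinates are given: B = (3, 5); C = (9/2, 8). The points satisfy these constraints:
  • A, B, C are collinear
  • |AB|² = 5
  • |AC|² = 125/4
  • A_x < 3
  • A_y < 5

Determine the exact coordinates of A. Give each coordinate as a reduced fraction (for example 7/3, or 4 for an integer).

A = (2, 3)

1. A_x = 2  [[A, B, C are collinear ⇒ -3x+3/2y+3/2=0] ∩ [|A−(3, 5)|²=5]]
2. A_y = 3  [[A, B, C are collinear ⇒ -3x+3/2y+3/2=0] ∩ [|A−(3, 5)|²=5]]
   so A = (2, 3)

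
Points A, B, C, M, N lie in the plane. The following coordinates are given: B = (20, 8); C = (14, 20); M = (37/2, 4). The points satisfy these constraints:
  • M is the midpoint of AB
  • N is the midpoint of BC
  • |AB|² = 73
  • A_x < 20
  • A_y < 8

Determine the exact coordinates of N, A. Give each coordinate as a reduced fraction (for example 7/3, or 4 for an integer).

N = (17, 14)
A = (17, 0)

1. A_x = 17  [A = 2·M−B = 2·(37/2, 4)−(20, 8)]
2. A_y = 0  [A = 2·M−B = 2·(37/2, 4)−(20, 8)]
   so A = (17, 0)
3. N_x = 17  [2·N = B+C = (20, 8)+(14, 20)]
4. N_y = 14  [2·N = B+C = (20, 8)+(14, 20)]
   so N = (17, 14)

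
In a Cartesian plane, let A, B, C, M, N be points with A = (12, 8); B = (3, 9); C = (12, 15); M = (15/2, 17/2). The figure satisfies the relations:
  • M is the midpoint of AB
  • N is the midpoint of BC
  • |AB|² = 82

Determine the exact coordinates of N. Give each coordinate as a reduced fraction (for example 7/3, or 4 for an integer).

1. N_x = 15/2  [2·N = B+C = (3, 9)+(12, 15)]
2. N_y = 12  [2·N = B+C = (3, 9)+(12, 15)]
   so N = (15/2, 12)

N = (15/2, 12)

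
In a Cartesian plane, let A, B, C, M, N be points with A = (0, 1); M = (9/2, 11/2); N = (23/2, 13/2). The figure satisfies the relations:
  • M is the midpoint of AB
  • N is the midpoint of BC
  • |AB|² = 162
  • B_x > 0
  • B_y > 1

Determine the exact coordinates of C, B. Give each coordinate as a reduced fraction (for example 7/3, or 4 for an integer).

C = (14, 3)
B = (9, 10)

1. B_x = 9  [B = 2·M−A = 2·(9/2, 11/2)−(0, 1)]
2. B_y = 10  [B = 2·M−A = 2·(9/2, 11/2)−(0, 1)]
   so B = (9, 10)
3. C_x = 14  [C = 2·N−B = 2·(23/2, 13/2)−(9, 10)]
4. C_y = 3  [C = 2·N−B = 2·(23/2, 13/2)−(9, 10)]
   so C = (14, 3)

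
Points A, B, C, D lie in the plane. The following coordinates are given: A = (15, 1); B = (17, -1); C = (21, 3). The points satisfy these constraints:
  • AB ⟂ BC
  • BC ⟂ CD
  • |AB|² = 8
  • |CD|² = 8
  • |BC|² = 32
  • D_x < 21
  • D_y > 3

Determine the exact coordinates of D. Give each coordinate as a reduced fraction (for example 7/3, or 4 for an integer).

D = (19, 5)

1. D_x = 19  [[BC ⟂ CD ⇒ 4x+4y-96=0] ∩ [|D−(21, 3)|²=8]]
2. D_y = 5  [[BC ⟂ CD ⇒ 4x+4y-96=0] ∩ [|D−(21, 3)|²=8]]
   so D = (19, 5)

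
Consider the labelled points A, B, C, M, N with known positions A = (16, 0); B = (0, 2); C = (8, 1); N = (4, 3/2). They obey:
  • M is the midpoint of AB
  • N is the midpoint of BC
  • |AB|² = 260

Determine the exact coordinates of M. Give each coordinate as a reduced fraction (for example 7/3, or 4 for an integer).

1. M_x = 8  [2·M = A+B = (16, 0)+(0, 2)]
2. M_y = 1  [2·M = A+B = (16, 0)+(0, 2)]
   so M = (8, 1)

M = (8, 1)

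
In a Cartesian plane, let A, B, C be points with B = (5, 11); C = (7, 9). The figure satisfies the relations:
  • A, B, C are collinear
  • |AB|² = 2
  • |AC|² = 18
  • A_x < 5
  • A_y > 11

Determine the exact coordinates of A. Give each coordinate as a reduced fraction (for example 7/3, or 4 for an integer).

A = (4, 12)

1. A_x = 4  [[A, B, C are collinear ⇒ 2x+2y-32=0] ∩ [|A−(5, 11)|²=2]]
2. A_y = 12  [[A, B, C are collinear ⇒ 2x+2y-32=0] ∩ [|A−(5, 11)|²=2]]
   so A = (4, 12)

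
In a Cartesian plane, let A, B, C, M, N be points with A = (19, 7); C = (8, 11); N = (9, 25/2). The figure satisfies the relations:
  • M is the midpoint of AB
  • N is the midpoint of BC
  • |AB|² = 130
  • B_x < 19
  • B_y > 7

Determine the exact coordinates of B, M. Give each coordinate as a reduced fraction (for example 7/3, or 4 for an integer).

B = (10, 14)
M = (29/2, 21/2)

1. B_x = 10  [B = 2·N−C = 2·(9, 25/2)−(8, 11)]
2. B_y = 14  [B = 2·N−C = 2·(9, 25/2)−(8, 11)]
   so B = (10, 14)
3. M_x = 29/2  [2·M = A+B = (19, 7)+(10, 14)]
4. M_y = 21/2  [2·M = A+B = (19, 7)+(10, 14)]
   so M = (29/2, 21/2)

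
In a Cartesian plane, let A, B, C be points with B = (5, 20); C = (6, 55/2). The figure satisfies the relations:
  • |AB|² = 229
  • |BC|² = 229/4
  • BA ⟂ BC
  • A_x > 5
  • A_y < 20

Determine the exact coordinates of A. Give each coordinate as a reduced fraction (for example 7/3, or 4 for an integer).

A = (20, 18)

1. A_x = 20  [[BA ⟂ BC ⇒ 1x+15/2y-155=0] ∩ [|A−(5, 20)|²=229]]
2. A_y = 18  [[BA ⟂ BC ⇒ 1x+15/2y-155=0] ∩ [|A−(5, 20)|²=229]]
   so A = (20, 18)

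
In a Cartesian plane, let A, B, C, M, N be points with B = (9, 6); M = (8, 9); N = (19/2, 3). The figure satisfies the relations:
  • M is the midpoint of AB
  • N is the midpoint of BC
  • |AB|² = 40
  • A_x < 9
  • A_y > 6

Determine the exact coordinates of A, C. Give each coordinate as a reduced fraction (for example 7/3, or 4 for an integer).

1. A_x = 7  [A = 2·M−B = 2·(8, 9)−(9, 6)]
2. A_y = 12  [A = 2·M−B = 2·(8, 9)−(9, 6)]
   so A = (7, 12)
3. C_x = 10  [C = 2·N−B = 2·(19/2, 3)−(9, 6)]
4. C_y = 0  [C = 2·N−B = 2·(19/2, 3)−(9, 6)]
   so C = (10, 0)

A = (7, 12)
C = (10, 0)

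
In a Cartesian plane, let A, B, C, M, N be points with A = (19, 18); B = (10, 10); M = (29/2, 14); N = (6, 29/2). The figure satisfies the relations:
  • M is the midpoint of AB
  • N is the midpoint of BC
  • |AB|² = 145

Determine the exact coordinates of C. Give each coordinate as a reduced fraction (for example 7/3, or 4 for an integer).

C = (2, 19)

1. C_x = 2  [C = 2·N−B = 2·(6, 29/2)−(10, 10)]
2. C_y = 19  [C = 2·N−B = 2·(6, 29/2)−(10, 10)]
   so C = (2, 19)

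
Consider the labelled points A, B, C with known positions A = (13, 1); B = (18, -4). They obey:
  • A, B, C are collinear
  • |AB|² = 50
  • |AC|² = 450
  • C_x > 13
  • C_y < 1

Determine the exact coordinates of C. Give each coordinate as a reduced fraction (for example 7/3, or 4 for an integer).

1. C_x = 28  [[A, B, C are collinear ⇒ 5x+5y-70=0] ∩ [|C−(13, 1)|²=450]]
2. C_y = -14  [[A, B, C are collinear ⇒ 5x+5y-70=0] ∩ [|C−(13, 1)|²=450]]
   so C = (28, -14)

C = (28, -14)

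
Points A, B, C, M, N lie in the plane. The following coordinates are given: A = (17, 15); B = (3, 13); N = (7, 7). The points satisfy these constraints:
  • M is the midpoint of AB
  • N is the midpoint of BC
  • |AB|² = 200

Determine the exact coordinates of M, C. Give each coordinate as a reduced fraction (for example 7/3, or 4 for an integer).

1. M_x = 10  [2·M = A+B = (17, 15)+(3, 13)]
2. M_y = 14  [2·M = A+B = (17, 15)+(3, 13)]
   so M = (10, 14)
3. C_x = 11  [C = 2·N−B = 2·(7, 7)−(3, 13)]
4. C_y = 1  [C = 2·N−B = 2·(7, 7)−(3, 13)]
   so C = (11, 1)

M = (10, 14)
C = (11, 1)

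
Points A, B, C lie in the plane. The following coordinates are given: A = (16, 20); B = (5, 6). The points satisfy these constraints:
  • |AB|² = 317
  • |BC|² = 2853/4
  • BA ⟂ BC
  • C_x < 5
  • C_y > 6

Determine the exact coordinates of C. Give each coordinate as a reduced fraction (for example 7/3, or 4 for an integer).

C = (-16, 45/2)

1. C_x = -16  [[BA ⟂ BC ⇒ 11x+14y-139=0] ∩ [|C−(5, 6)|²=2853/4]]
2. C_y = 45/2  [[BA ⟂ BC ⇒ 11x+14y-139=0] ∩ [|C−(5, 6)|²=2853/4]]
   so C = (-16, 45/2)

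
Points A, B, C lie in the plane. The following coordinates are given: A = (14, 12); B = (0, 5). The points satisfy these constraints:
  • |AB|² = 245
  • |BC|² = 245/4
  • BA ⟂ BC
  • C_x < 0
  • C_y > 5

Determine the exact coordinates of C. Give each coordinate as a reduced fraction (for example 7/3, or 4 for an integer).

1. C_x = -7/2  [[BA ⟂ BC ⇒ 14x+7y-35=0] ∩ [|C−(0, 5)|²=245/4]]
2. C_y = 12  [[BA ⟂ BC ⇒ 14x+7y-35=0] ∩ [|C−(0, 5)|²=245/4]]
   so C = (-7/2, 12)

C = (-7/2, 12)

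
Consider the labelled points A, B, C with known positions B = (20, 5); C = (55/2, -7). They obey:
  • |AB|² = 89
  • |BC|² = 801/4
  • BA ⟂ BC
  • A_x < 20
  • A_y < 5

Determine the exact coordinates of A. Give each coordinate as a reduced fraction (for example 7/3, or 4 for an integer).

A = (12, 0)

1. A_x = 12  [[BA ⟂ BC ⇒ 15/2x-12y-90=0] ∩ [|A−(20, 5)|²=89]]
2. A_y = 0  [[BA ⟂ BC ⇒ 15/2x-12y-90=0] ∩ [|A−(20, 5)|²=89]]
   so A = (12, 0)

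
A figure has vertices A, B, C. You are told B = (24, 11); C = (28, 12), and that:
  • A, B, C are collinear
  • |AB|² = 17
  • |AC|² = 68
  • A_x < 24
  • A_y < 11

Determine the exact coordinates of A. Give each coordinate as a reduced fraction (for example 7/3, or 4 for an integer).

A = (20, 10)

1. A_x = 20  [[A, B, C are collinear ⇒ -1x+4y-20=0] ∩ [|A−(24, 11)|²=17]]
2. A_y = 10  [[A, B, C are collinear ⇒ -1x+4y-20=0] ∩ [|A−(24, 11)|²=17]]
   so A = (20, 10)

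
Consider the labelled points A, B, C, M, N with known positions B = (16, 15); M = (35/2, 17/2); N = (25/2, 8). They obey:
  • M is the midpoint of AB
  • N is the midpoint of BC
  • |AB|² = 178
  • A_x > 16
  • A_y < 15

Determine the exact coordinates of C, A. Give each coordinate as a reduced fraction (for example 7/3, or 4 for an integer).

1. A_x = 19  [A = 2·M−B = 2·(35/2, 17/2)−(16, 15)]
2. A_y = 2  [A = 2·M−B = 2·(35/2, 17/2)−(16, 15)]
   so A = (19, 2)
3. C_x = 9  [C = 2·N−B = 2·(25/2, 8)−(16, 15)]
4. C_y = 1  [C = 2·N−B = 2·(25/2, 8)−(16, 15)]
   so C = (9, 1)

C = (9, 1)
A = (19, 2)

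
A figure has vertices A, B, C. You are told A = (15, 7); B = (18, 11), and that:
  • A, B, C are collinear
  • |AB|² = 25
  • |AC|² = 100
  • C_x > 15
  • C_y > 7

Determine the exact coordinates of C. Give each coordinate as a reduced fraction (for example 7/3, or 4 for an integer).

1. C_x = 21  [[A, B, C are collinear ⇒ -4x+3y+39=0] ∩ [|C−(15, 7)|²=100]]
2. C_y = 15  [[A, B, C are collinear ⇒ -4x+3y+39=0] ∩ [|C−(15, 7)|²=100]]
   so C = (21, 15)

C = (21, 15)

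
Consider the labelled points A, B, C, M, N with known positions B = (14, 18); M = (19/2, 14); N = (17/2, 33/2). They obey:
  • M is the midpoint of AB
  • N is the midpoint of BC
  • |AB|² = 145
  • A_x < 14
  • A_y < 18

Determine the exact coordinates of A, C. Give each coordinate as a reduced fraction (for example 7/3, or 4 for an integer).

A = (5, 10)
C = (3, 15)

1. A_x = 5  [A = 2·M−B = 2·(19/2, 14)−(14, 18)]
2. A_y = 10  [A = 2·M−B = 2·(19/2, 14)−(14, 18)]
   so A = (5, 10)
3. C_x = 3  [C = 2·N−B = 2·(17/2, 33/2)−(14, 18)]
4. C_y = 15  [C = 2·N−B = 2·(17/2, 33/2)−(14, 18)]
   so C = (3, 15)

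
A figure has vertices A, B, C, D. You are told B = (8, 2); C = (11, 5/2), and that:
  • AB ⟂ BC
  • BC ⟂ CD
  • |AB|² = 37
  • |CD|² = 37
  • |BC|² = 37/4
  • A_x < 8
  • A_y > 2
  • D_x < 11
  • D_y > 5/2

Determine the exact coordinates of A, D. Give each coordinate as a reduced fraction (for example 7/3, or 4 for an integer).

A = (7, 8)
D = (10, 17/2)

1. A_x = 7  [[AB ⟂ BC ⇒ -3x-1/2y+25=0] ∩ [|A−(8, 2)|²=37]]
2. A_y = 8  [[AB ⟂ BC ⇒ -3x-1/2y+25=0] ∩ [|A−(8, 2)|²=37]]
   so A = (7, 8)
3. D_x = 10  [[BC ⟂ CD ⇒ 3x+1/2y-137/4=0] ∩ [|D−(11, 5/2)|²=37]]
4. D_y = 17/2  [[BC ⟂ CD ⇒ 3x+1/2y-137/4=0] ∩ [|D−(11, 5/2)|²=37]]
   so D = (10, 17/2)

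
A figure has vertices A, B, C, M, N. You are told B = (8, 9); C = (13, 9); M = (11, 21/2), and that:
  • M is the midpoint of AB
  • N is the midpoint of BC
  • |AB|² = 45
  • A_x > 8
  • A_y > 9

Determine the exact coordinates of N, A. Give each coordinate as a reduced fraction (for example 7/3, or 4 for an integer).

N = (21/2, 9)
A = (14, 12)

1. A_x = 14  [A = 2·M−B = 2·(11, 21/2)−(8, 9)]
2. A_y = 12  [A = 2·M−B = 2·(11, 21/2)−(8, 9)]
   so A = (14, 12)
3. N_x = 21/2  [2·N = B+C = (8, 9)+(13, 9)]
4. N_y = 9  [2·N = B+C = (8, 9)+(13, 9)]
   so N = (21/2, 9)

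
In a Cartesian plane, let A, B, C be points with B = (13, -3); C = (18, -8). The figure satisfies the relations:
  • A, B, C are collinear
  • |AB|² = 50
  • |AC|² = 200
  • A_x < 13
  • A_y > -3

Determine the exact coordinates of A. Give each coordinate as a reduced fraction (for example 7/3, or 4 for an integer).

A = (8, 2)

1. A_x = 8  [[A, B, C are collinear ⇒ 5x+5y-50=0] ∩ [|A−(13, -3)|²=50]]
2. A_y = 2  [[A, B, C are collinear ⇒ 5x+5y-50=0] ∩ [|A−(13, -3)|²=50]]
   so A = (8, 2)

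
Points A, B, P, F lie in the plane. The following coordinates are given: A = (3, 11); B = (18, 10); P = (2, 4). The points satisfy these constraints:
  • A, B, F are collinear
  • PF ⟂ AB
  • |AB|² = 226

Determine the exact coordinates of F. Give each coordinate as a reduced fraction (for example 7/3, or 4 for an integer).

F = (279/113, 1247/113)

1. F_x = 279/113  [[A, B, F are collinear ⇒ 1x+15y-168=0] ∩ [PF ⟂ AB ⇒ 15x-1y-26=0]]
2. F_y = 1247/113  [[A, B, F are collinear ⇒ 1x+15y-168=0] ∩ [PF ⟂ AB ⇒ 15x-1y-26=0]]
   so F = (279/113, 1247/113)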